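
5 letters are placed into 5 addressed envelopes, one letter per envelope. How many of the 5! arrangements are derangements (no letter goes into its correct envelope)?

44

Use !n = n·!(n-1) + (-1)^n.
!5 = 5·9 - 1 = 44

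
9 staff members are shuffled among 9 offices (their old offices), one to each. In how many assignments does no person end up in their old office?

133496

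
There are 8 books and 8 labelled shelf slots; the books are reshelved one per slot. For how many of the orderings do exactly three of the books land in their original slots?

2464

Pick the 3 fixed positions: C(8,3) = 56 ways.
The remaining 5 must be deranged: !5 = 44.
Total: 56 × 44 = 2464.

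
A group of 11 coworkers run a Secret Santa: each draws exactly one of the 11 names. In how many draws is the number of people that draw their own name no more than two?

36711421

# with exactly i fixed is C(11,i)·!(11-i); sum over i=0..2:
  i=0: C(11,0)·!11 = 1·14684570 = 14684570
  i=1: C(11,1)·!10 = 11·1334961 = 14684571
  i=2: C(11,2)·!9 = 55·133496 = 7342280
Total = 36711421.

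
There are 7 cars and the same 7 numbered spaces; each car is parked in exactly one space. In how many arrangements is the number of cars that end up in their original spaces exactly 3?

Pick the 3 fixed positions: C(7,3) = 35 ways.
The other 4 form a derangement: !4 = 9.
Total: 35 × 9 = 315.

315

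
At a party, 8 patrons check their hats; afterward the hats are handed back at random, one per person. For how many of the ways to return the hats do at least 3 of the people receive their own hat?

3235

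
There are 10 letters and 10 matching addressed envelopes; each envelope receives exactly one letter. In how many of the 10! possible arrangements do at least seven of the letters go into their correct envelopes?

286

Sum C(10,i)·!(10-i) for i = 7..10:
  i=7: C(10,7)·!3 = 120·2 = 240
  i=8: C(10,8)·!2 = 45·1 = 45
  i=9: C(10,9)·!1 = 10·0 = 0
  i=10: C(10,10)·!0 = 1·1 = 1
Total = 286.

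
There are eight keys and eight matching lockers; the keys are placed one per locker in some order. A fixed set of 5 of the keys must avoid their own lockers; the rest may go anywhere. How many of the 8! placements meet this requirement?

21234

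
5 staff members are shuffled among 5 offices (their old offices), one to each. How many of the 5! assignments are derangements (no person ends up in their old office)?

!5 is the nearest integer to 5!/e.
5! = 120, and 120/e ≈ 44.15, so !5 = 44.

44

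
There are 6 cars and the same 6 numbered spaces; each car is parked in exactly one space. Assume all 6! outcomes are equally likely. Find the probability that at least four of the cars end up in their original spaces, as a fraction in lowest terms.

1/45

Favorable outcomes: Σ_{i≥4} C(6,i)·!(6-i) = 15·1 + 6·0 + 1·1 = 16.
Total outcomes: 6! = 720.
Probability = 16/720 = 1/45.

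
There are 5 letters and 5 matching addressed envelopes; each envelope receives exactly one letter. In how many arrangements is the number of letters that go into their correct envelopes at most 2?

109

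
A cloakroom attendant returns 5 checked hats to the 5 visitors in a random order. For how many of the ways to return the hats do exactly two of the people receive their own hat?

20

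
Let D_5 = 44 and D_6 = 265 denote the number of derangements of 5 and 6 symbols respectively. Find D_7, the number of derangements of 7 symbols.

D_7 = (7-1)·(D_6 + D_5) = 6·(265 + 44) = 6·309 = 1854.

1854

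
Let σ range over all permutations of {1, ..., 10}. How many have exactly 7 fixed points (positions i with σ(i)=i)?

240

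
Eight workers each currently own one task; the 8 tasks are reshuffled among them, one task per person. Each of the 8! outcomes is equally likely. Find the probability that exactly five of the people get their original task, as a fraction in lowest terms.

1/360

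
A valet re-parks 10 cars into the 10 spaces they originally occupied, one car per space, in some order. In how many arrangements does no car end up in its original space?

1334961

!10 = 10! · Σ_{k=0}^{10} (-1)^k/k!
= 10! - 10!/1! + 10!/2! - 10!/3! + 10!/4! - 10!/5! + 10!/6! - 10!/7! + 10!/8! - 10!/9! + 10!/10!
= 3628800 - 3628800 + 1814400 - 604800 + 151200 - 30240 + 5040 - 720 + 90 - 10 + 1
= 1334961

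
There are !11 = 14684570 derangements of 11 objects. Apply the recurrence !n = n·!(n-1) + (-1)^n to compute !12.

176214841

!12 = 12·14684570 + 1 = 176214841.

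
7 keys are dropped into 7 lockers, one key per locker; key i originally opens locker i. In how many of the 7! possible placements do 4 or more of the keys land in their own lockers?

# with exactly i fixed is C(7,i)·!(7-i); sum over i=4..7:
  i=4: C(7,4)·!3 = 35·2 = 70
  i=5: C(7,5)·!2 = 21·1 = 21
  i=6: C(7,6)·!1 = 7·0 = 0
  i=7: C(7,7)·!0 = 1·1 = 1
Total = 92.

92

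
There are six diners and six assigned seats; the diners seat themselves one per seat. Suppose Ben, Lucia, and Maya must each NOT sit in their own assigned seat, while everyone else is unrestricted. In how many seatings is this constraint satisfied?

Let A_j be the event that the j-th constrained one is fixed. By inclusion-exclusion over the 3 events:
Σ_{j=0}^{3} (-1)^j C(3,j)(6-j)!
= C(3,0)·6! - C(3,1)·5! + C(3,2)·4! - C(3,3)·3!
= 720 - 360 + 72 - 6
= 426

426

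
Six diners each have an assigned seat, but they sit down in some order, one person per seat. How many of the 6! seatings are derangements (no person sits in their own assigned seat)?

265

Use !n = (n-1)(!(n-1) + !(n-2)).
!6 = 5·(44 + 9) = 5·53 = 265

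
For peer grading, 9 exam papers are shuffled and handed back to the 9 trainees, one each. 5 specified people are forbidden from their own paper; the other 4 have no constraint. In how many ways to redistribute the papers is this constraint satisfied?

Inclusion-exclusion on the 5 forbidden self-matches:
Σ_{j=0}^{5} (-1)^j C(5,j)(9-j)!
= C(5,0)·9! - C(5,1)·8! + C(5,2)·7! - C(5,3)·6! + C(5,4)·5! - C(5,5)·4!
= 362880 - 201600 + 50400 - 7200 + 600 - 24
= 205056

205056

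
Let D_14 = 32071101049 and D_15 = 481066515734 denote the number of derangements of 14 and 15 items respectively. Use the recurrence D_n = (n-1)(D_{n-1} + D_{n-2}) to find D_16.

7697064251745

D_16 = (16-1)·(D_15 + D_14) = 15·(481066515734 + 32071101049) = 15·513137616783 = 7697064251745.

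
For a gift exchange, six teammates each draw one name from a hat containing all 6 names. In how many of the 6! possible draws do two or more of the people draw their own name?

# with exactly i fixed is C(6,i)·!(6-i); sum over i=2..6:
  i=2: C(6,2)·!4 = 15·9 = 135
  i=3: C(6,3)·!3 = 20·2 = 40
  i=4: C(6,4)·!2 = 15·1 = 15
  i=5: C(6,5)·!1 = 6·0 = 0
  i=6: C(6,6)·!0 = 1·1 = 1
Total = 191.

191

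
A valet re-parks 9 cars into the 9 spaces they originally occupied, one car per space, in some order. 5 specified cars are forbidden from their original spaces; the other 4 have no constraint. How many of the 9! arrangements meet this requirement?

205056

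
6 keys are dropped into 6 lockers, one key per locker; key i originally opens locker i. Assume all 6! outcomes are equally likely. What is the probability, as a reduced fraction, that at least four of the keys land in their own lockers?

Favorable outcomes: Σ_{i≥4} C(6,i)·!(6-i) = 15·1 + 6·0 + 1·1 = 16.
Total outcomes: 6! = 720.
Probability = 16/720 = 1/45.

1/45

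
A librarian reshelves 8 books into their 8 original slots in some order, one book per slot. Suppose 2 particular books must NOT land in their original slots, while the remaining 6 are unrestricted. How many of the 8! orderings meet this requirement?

Let A_j be the event that the j-th constrained one is fixed. By inclusion-exclusion over the 2 events:
Σ_{j=0}^{2} (-1)^j C(2,j)(8-j)!
= C(2,0)·8! - C(2,1)·7! + C(2,2)·6!
= 40320 - 10080 + 720
= 30960

30960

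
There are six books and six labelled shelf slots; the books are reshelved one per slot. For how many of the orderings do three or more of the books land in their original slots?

56

Sum C(6,i)·!(6-i) for i = 3..6:
  i=3: C(6,3)·!3 = 20·2 = 40
  i=4: C(6,4)·!2 = 15·1 = 15
  i=5: C(6,5)·!1 = 6·0 = 0
  i=6: C(6,6)·!0 = 1·1 = 1
Total = 56.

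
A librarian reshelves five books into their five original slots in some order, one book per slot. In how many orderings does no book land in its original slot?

44

Recurrence: !5 = 5·!4 + (-1)^5.
!5 = 5·9 - 1 = 44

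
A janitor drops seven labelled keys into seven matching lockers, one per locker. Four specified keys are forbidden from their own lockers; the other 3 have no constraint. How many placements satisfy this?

2790

Let A_j be the event that the j-th constrained one is fixed. By inclusion-exclusion over the 4 events:
Σ_{j=0}^{4} (-1)^j C(4,j)(7-j)!
= C(4,0)·7! - C(4,1)·6! + C(4,2)·5! - C(4,3)·4! + C(4,4)·3!
= 5040 - 2880 + 720 - 96 + 6
= 2790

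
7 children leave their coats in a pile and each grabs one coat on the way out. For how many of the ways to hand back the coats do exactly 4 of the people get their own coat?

Choose which 4 of the 7 are fixed: C(7,4) = 35.
The remaining 3 must be deranged: !3 = 2.
Total: 35 × 2 = 70.

70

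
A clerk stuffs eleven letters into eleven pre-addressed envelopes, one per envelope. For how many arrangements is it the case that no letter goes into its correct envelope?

14684570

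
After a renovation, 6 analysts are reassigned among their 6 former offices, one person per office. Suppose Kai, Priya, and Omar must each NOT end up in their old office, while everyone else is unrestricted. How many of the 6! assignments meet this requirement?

426

Inclusion-exclusion on the 3 forbidden self-matches:
Σ_{j=0}^{3} (-1)^j C(3,j)(6-j)!
= C(3,0)·6! - C(3,1)·5! + C(3,2)·4! - C(3,3)·3!
= 720 - 360 + 72 - 6
= 426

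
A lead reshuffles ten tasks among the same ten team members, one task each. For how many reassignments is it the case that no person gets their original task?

1334961

The subfactorial !10 = [10!/e] (nearest integer).
10! = 3628800, and 3628800/e ≈ 1334960.92, so !10 = 1334961.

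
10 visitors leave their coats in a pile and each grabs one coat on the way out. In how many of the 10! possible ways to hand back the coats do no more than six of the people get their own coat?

Sum C(10,i)·!(10-i) for i = 0..6:
  i=0: C(10,0)·!10 = 1·1334961 = 1334961
  i=1: C(10,1)·!9 = 10·133496 = 1334960
  i=2: C(10,2)·!8 = 45·14833 = 667485
  i=3: C(10,3)·!7 = 120·1854 = 222480
  i=4: C(10,4)·!6 = 210·265 = 55650
  i=5: C(10,5)·!5 = 252·44 = 11088
  i=6: C(10,6)·!4 = 210·9 = 1890
Total = 3628514.

3628514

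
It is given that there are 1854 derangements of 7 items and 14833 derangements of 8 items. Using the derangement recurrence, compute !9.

!9 = (9-1)·(!8 + !7) = 8·(14833 + 1854) = 8·16687 = 133496.

133496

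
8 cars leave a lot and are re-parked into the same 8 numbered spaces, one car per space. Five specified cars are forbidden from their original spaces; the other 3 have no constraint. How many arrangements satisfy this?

Inclusion-exclusion on the 5 forbidden self-matches:
Σ_{j=0}^{5} (-1)^j C(5,j)(8-j)!
= C(5,0)·8! - C(5,1)·7! + C(5,2)·6! - C(5,3)·5! + C(5,4)·4! - C(5,5)·3!
= 40320 - 25200 + 7200 - 1200 + 120 - 6
= 21234

21234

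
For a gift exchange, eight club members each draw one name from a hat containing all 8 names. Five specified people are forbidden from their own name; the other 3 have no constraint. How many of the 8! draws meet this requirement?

Let A_j be the event that the j-th constrained one is fixed. By inclusion-exclusion over the 5 events:
Σ_{j=0}^{5} (-1)^j C(5,j)(8-j)!
= C(5,0)·8! - C(5,1)·7! + C(5,2)·6! - C(5,3)·5! + C(5,4)·4! - C(5,5)·3!
= 40320 - 25200 + 7200 - 1200 + 120 - 6
= 21234

21234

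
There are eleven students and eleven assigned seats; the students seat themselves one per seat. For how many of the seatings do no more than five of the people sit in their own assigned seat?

39893116

# with exactly i fixed is C(11,i)·!(11-i); sum over i=0..5:
  i=0: C(11,0)·!11 = 1·14684570 = 14684570
  i=1: C(11,1)·!10 = 11·1334961 = 14684571
  i=2: C(11,2)·!9 = 55·133496 = 7342280
  i=3: C(11,3)·!8 = 165·14833 = 2447445
  i=4: C(11,4)·!7 = 330·1854 = 611820
  i=5: C(11,5)·!6 = 462·265 = 122430
Total = 39893116.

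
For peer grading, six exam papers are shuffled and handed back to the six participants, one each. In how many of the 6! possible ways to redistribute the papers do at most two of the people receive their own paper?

664

# with exactly i fixed is C(6,i)·!(6-i); sum over i=0..2:
  i=0: C(6,0)·!6 = 1·265 = 265
  i=1: C(6,1)·!5 = 6·44 = 264
  i=2: C(6,2)·!4 = 15·9 = 135
Total = 664.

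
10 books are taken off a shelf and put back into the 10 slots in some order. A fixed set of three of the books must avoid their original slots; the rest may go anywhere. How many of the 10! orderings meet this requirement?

2656080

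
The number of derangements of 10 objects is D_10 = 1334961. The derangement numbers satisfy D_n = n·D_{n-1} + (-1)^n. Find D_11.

D_11 = 11·1334961 - 1 = 14684570.

14684570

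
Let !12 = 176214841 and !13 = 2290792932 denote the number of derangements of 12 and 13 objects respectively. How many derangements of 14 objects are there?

!14 = (14-1)·(!13 + !12) = 13·(2290792932 + 176214841) = 13·2467007773 = 32071101049.

32071101049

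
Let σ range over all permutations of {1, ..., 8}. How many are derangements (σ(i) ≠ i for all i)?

The number of derangements of 8 is !8 = Σ_{k=0}^{8} (-1)^k·8!/k!
= 8! - 8!/1! + 8!/2! - 8!/3! + 8!/4! - 8!/5! + 8!/6! - 8!/7! + 8!/8!
= 40320 - 40320 + 20160 - 6720 + 1680 - 336 + 56 - 8 + 1
= 14833

14833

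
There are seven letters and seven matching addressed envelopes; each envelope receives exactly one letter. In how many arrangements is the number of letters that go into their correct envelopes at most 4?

5018

# with exactly i fixed is C(7,i)·!(7-i); sum over i=0..4:
  i=0: C(7,0)·!7 = 1·1854 = 1854
  i=1: C(7,1)·!6 = 7·265 = 1855
  i=2: C(7,2)·!5 = 21·44 = 924
  i=3: C(7,3)·!4 = 35·9 = 315
  i=4: C(7,4)·!3 = 35·2 = 70
Total = 5018.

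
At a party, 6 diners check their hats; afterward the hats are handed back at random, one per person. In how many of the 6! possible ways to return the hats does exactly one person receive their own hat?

264

Pick the single fixed position: C(6,1) = 6 ways.
The other 5 form a derangement: !5 = 44.
Total: 6 × 44 = 264.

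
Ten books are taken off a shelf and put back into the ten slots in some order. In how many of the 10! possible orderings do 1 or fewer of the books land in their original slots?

2669921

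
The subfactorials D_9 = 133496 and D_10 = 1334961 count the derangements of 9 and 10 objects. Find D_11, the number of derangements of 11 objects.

D_11 = (11-1)·(D_10 + D_9) = 10·(1334961 + 133496) = 10·1468457 = 14684570.

14684570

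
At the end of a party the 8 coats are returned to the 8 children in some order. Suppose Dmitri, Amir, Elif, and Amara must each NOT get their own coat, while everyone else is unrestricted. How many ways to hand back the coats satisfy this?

Let A_j be the event that the j-th constrained one is fixed. By inclusion-exclusion over the 4 events:
Σ_{j=0}^{4} (-1)^j C(4,j)(8-j)!
= C(4,0)·8! - C(4,1)·7! + C(4,2)·6! - C(4,3)·5! + C(4,4)·4!
= 40320 - 20160 + 4320 - 480 + 24
= 24024

24024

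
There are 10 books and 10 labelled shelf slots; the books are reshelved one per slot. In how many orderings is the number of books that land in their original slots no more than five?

3626624

Sum C(10,i)·!(10-i) for i = 0..5:
  i=0: C(10,0)·!10 = 1·1334961 = 1334961
  i=1: C(10,1)·!9 = 10·133496 = 1334960
  i=2: C(10,2)·!8 = 45·14833 = 667485
  i=3: C(10,3)·!7 = 120·1854 = 222480
  i=4: C(10,4)·!6 = 210·265 = 55650
  i=5: C(10,5)·!5 = 252·44 = 11088
Total = 3626624.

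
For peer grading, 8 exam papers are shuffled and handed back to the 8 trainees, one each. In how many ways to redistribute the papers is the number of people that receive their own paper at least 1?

25487

# with exactly i fixed is C(8,i)·!(8-i); sum over i=1..8:
  i=1: C(8,1)·!7 = 8·1854 = 14832
  i=2: C(8,2)·!6 = 28·265 = 7420
  i=3: C(8,3)·!5 = 56·44 = 2464
  i=4: C(8,4)·!4 = 70·9 = 630
  i=5: C(8,5)·!3 = 56·2 = 112
  i=6: C(8,6)·!2 = 28·1 = 28
  i=7: C(8,7)·!1 = 8·0 = 0
  i=8: C(8,8)·!0 = 1·1 = 1
Total = 25487.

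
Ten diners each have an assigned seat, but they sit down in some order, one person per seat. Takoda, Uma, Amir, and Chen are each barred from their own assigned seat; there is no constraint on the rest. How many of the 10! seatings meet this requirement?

2399760

Inclusion-exclusion on the 4 forbidden self-matches:
Σ_{j=0}^{4} (-1)^j C(4,j)(10-j)!
= C(4,0)·10! - C(4,1)·9! + C(4,2)·8! - C(4,3)·7! + C(4,4)·6!
= 3628800 - 1451520 + 241920 - 20160 + 720
= 2399760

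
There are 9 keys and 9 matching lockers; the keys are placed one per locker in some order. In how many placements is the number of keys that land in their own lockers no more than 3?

355997

# with exactly i fixed is C(9,i)·!(9-i); sum over i=0..3:
  i=0: C(9,0)·!9 = 1·133496 = 133496
  i=1: C(9,1)·!8 = 9·14833 = 133497
  i=2: C(9,2)·!7 = 36·1854 = 66744
  i=3: C(9,3)·!6 = 84·265 = 22260
Total = 355997.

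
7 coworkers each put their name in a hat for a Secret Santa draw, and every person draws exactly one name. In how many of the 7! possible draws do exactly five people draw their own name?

Pick the 5 fixed positions: C(7,5) = 21 ways.
The other 2 form a derangement: !2 = 1.
Total: 21 × 1 = 21.

21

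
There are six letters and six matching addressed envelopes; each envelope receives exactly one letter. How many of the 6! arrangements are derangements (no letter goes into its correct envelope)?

265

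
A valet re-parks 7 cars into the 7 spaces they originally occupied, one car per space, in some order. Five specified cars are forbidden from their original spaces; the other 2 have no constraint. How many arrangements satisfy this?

2428

Inclusion-exclusion on the 5 forbidden self-matches:
Σ_{j=0}^{5} (-1)^j C(5,j)(7-j)!
= C(5,0)·7! - C(5,1)·6! + C(5,2)·5! - C(5,3)·4! + C(5,4)·3! - C(5,5)·2!
= 5040 - 3600 + 1200 - 240 + 30 - 2
= 2428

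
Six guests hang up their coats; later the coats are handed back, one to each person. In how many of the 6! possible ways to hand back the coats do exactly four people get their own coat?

Pick the 4 fixed positions: C(6,4) = 15 ways.
The remaining 2 must be deranged: !2 = 1.
Total: 15 × 1 = 15.

15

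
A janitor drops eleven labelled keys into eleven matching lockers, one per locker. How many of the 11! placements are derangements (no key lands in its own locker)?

14684570

The subfactorial !11 = [11!/e] (nearest integer).
11! = 39916800, and 39916800/e ≈ 14684570.08, so !11 = 14684570.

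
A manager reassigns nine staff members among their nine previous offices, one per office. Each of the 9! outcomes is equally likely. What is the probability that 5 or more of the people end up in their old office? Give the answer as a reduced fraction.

1339/362880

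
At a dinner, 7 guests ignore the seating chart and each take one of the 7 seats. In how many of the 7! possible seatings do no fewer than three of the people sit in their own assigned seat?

407

Sum C(7,i)·!(7-i) for i = 3..7:
  i=3: C(7,3)·!4 = 35·9 = 315
  i=4: C(7,4)·!3 = 35·2 = 70
  i=5: C(7,5)·!2 = 21·1 = 21
  i=6: C(7,6)·!1 = 7·0 = 0
  i=7: C(7,7)·!0 = 1·1 = 1
Total = 407.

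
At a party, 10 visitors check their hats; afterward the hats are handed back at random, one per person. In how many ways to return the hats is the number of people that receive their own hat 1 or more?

# with exactly i fixed is C(10,i)·!(10-i); sum over i=1..10:
  i=1: C(10,1)·!9 = 10·133496 = 1334960
  i=2: C(10,2)·!8 = 45·14833 = 667485
  i=3: C(10,3)·!7 = 120·1854 = 222480
  i=4: C(10,4)·!6 = 210·265 = 55650
  i=5: C(10,5)·!5 = 252·44 = 11088
  i=6: C(10,6)·!4 = 210·9 = 1890
  i=7: C(10,7)·!3 = 120·2 = 240
  i=8: C(10,8)·!2 = 45·1 = 45
  i=9: C(10,9)·!1 = 10·0 = 0
  i=10: C(10,10)·!0 = 1·1 = 1
Total = 2293839.

2293839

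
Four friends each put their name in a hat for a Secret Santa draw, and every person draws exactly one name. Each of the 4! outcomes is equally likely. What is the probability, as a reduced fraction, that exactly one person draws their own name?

1/3

Favorable outcomes: C(4,1)·!3 = 4·2 = 8.
Total outcomes: 4! = 24.
Probability = 8/24 = 1/3.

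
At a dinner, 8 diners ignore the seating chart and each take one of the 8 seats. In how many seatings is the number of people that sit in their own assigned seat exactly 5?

112

Pick the 5 fixed positions: C(8,5) = 56 ways.
The other 3 form a derangement: !3 = 2.
Total: 56 × 2 = 112.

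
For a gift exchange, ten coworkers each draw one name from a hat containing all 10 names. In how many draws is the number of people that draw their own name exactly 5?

11088

Pick the 5 fixed positions: C(10,5) = 252 ways.
The remaining 5 must be deranged: !5 = 44.
Total: 252 × 44 = 11088.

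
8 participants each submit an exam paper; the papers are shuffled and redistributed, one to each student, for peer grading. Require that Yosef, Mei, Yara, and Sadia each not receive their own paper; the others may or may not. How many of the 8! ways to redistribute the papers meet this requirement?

24024

Inclusion-exclusion on the 4 forbidden self-matches:
Σ_{j=0}^{4} (-1)^j C(4,j)(8-j)!
= C(4,0)·8! - C(4,1)·7! + C(4,2)·6! - C(4,3)·5! + C(4,4)·4!
= 40320 - 20160 + 4320 - 480 + 24
= 24024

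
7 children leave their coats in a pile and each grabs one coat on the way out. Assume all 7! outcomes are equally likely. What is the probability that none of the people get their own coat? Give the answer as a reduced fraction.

103/280

Favorable outcomes: !7 = 1854.
Total outcomes: 7! = 5040.
Probability = 1854/5040 = 103/280.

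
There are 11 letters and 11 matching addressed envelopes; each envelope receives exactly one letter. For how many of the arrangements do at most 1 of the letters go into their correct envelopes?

# with exactly i fixed is C(11,i)·!(11-i); sum over i=0..1:
  i=0: C(11,0)·!11 = 1·14684570 = 14684570
  i=1: C(11,1)·!10 = 11·1334961 = 14684571
Total = 29369141.

29369141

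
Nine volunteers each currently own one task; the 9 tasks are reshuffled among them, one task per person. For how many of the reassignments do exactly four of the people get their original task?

5544

Choose which 4 of the 9 are fixed: C(9,4) = 126.
The other 5 form a derangement: !5 = 44.
Total: 126 × 44 = 5544.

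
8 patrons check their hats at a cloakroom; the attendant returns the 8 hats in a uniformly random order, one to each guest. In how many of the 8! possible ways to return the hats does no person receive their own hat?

14833

Use !n = (n-1)(!(n-1) + !(n-2)).
!8 = 7·(1854 + 265) = 7·2119 = 14833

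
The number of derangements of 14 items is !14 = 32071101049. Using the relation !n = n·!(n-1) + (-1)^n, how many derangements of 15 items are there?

481066515734

!15 = 15·32071101049 - 1 = 481066515734.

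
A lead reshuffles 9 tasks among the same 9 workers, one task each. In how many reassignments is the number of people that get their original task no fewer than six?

205

# with exactly i fixed is C(9,i)·!(9-i); sum over i=6..9:
  i=6: C(9,6)·!3 = 84·2 = 168
  i=7: C(9,7)·!2 = 36·1 = 36
  i=8: C(9,8)·!1 = 9·0 = 0
  i=9: C(9,9)·!0 = 1·1 = 1
Total = 205.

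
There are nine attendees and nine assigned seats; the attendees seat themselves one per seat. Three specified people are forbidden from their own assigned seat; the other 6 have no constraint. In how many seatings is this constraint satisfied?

Let A_j be the event that the j-th constrained one is fixed. By inclusion-exclusion over the 3 events:
Σ_{j=0}^{3} (-1)^j C(3,j)(9-j)!
= C(3,0)·9! - C(3,1)·8! + C(3,2)·7! - C(3,3)·6!
= 362880 - 120960 + 15120 - 720
= 256320

256320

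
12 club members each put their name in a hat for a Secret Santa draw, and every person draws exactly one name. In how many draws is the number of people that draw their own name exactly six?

244860

Choose which 6 of the 12 are fixed: C(12,6) = 924.
The remaining 6 must be deranged: !6 = 265.
Total: 924 × 265 = 244860.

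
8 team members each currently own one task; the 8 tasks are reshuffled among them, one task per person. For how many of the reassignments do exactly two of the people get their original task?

Pick the 2 fixed positions: C(8,2) = 28 ways.
The other 6 form a derangement: !6 = 265.
Total: 28 × 265 = 7420.

7420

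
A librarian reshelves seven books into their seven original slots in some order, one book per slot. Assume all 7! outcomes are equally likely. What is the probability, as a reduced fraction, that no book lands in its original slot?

103/280

Favorable outcomes: !7 = 1854.
Total outcomes: 7! = 5040.
Probability = 1854/5040 = 103/280.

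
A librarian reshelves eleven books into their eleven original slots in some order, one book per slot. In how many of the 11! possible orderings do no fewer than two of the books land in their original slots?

Sum C(11,i)·!(11-i) for i = 2..11:
  i=2: C(11,2)·!9 = 55·133496 = 7342280
  i=3: C(11,3)·!8 = 165·14833 = 2447445
  i=4: C(11,4)·!7 = 330·1854 = 611820
  i=5: C(11,5)·!6 = 462·265 = 122430
  i=6: C(11,6)·!5 = 462·44 = 20328
  i=7: C(11,7)·!4 = 330·9 = 2970
  i=8: C(11,8)·!3 = 165·2 = 330
  i=9: C(11,9)·!2 = 55·1 = 55
  i=10: C(11,10)·!1 = 11·0 = 0
  i=11: C(11,11)·!0 = 1·1 = 1
Total = 10547659.

10547659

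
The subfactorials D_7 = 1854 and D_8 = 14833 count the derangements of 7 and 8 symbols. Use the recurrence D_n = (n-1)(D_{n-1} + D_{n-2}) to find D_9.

133496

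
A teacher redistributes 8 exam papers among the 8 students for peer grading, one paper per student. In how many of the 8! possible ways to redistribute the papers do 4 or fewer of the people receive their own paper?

40179

Sum C(8,i)·!(8-i) for i = 0..4:
  i=0: C(8,0)·!8 = 1·14833 = 14833
  i=1: C(8,1)·!7 = 8·1854 = 14832
  i=2: C(8,2)·!6 = 28·265 = 7420
  i=3: C(8,3)·!5 = 56·44 = 2464
  i=4: C(8,4)·!4 = 70·9 = 630
Total = 40179.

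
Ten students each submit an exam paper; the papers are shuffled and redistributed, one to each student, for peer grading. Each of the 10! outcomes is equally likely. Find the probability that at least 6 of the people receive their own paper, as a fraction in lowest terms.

17/28350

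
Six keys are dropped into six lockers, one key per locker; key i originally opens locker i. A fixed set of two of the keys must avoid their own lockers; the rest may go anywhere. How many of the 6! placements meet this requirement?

Inclusion-exclusion on the 2 forbidden self-matches:
Σ_{j=0}^{2} (-1)^j C(2,j)(6-j)!
= C(2,0)·6! - C(2,1)·5! + C(2,2)·4!
= 720 - 240 + 24
= 504

504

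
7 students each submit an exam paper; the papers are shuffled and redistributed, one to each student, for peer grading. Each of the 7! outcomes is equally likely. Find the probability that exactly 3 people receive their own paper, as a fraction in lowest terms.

1/16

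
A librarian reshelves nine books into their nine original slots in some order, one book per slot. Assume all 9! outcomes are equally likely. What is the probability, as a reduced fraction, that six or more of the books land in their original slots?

41/72576

Favorable outcomes: Σ_{i≥6} C(9,i)·!(9-i) = 84·2 + 36·1 + 9·0 + 1·1 = 205.
Total outcomes: 9! = 362880.
Probability = 205/362880 = 41/72576.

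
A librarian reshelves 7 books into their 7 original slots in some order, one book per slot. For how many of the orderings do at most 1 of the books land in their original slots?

3709

Sum C(7,i)·!(7-i) for i = 0..1:
  i=0: C(7,0)·!7 = 1·1854 = 1854
  i=1: C(7,1)·!6 = 7·265 = 1855
Total = 3709.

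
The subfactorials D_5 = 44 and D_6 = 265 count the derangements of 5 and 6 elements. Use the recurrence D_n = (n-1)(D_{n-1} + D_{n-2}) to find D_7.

1854

D_7 = (7-1)·(D_6 + D_5) = 6·(265 + 44) = 6·309 = 1854.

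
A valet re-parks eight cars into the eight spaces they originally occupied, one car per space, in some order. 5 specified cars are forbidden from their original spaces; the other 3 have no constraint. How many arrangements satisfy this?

21234

Let A_j be the event that the j-th constrained one is fixed. By inclusion-exclusion over the 5 events:
Σ_{j=0}^{5} (-1)^j C(5,j)(8-j)!
= C(5,0)·8! - C(5,1)·7! + C(5,2)·6! - C(5,3)·5! + C(5,4)·4! - C(5,5)·3!
= 40320 - 25200 + 7200 - 1200 + 120 - 6
= 21234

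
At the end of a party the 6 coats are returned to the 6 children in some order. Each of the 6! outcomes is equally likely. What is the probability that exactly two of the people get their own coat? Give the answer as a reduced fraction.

Favorable outcomes: C(6,2)·!4 = 15·9 = 135.
Total outcomes: 6! = 720.
Probability = 135/720 = 3/16.

3/16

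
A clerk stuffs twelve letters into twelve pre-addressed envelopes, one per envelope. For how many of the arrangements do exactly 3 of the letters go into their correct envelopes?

29369120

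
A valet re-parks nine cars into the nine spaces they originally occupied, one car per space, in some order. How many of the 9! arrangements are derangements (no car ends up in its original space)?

!9 = 9! · Σ_{k=0}^{9} (-1)^k/k!
= 9! - 9!/1! + 9!/2! - 9!/3! + 9!/4! - 9!/5! + 9!/6! - 9!/7! + 9!/8! - 9!/9!
= 362880 - 362880 + 181440 - 60480 + 15120 - 3024 + 504 - 72 + 9 - 1
= 133496

133496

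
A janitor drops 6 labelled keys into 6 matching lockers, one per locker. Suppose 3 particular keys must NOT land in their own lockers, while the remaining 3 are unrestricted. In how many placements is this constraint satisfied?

Let A_j be the event that the j-th constrained one is fixed. By inclusion-exclusion over the 3 events:
Σ_{j=0}^{3} (-1)^j C(3,j)(6-j)!
= C(3,0)·6! - C(3,1)·5! + C(3,2)·4! - C(3,3)·3!
= 720 - 360 + 72 - 6
= 426

426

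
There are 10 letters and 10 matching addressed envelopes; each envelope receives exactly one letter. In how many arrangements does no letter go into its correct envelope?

1334961

Use !n = (n-1)(!(n-1) + !(n-2)).
!10 = 9·(133496 + 14833) = 9·148329 = 1334961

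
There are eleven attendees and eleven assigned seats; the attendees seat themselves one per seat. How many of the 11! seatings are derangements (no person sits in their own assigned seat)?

14684570

!11 is the nearest integer to 11!/e.
11! = 39916800, and 39916800/e ≈ 14684570.08, so !11 = 14684570.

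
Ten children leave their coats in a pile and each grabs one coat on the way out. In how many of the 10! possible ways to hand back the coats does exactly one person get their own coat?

Pick the single fixed position: C(10,1) = 10 ways.
The remaining 9 must be deranged: !9 = 133496.
Total: 10 × 133496 = 1334960.

1334960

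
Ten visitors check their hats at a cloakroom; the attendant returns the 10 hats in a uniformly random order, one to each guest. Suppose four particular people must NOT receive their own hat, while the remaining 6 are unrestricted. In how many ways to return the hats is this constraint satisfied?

2399760

Inclusion-exclusion on the 4 forbidden self-matches:
Σ_{j=0}^{4} (-1)^j C(4,j)(10-j)!
= C(4,0)·10! - C(4,1)·9! + C(4,2)·8! - C(4,3)·7! + C(4,4)·6!
= 3628800 - 1451520 + 241920 - 20160 + 720
= 2399760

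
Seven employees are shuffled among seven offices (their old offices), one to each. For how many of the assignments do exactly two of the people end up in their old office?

924

Pick the 2 fixed positions: C(7,2) = 21 ways.
The other 5 form a derangement: !5 = 44.
Total: 21 × 44 = 924.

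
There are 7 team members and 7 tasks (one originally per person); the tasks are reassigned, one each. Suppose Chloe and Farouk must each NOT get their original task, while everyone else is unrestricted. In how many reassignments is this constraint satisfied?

3720

Inclusion-exclusion on the 2 forbidden self-matches:
Σ_{j=0}^{2} (-1)^j C(2,j)(7-j)!
= C(2,0)·7! - C(2,1)·6! + C(2,2)·5!
= 5040 - 1440 + 120
= 3720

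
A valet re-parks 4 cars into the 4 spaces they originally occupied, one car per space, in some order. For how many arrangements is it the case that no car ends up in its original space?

9

Use !n = (n-1)(!(n-1) + !(n-2)).
!4 = 3·(2 + 1) = 3·3 = 9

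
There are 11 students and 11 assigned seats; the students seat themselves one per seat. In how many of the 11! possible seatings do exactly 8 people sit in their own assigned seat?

Choose which 8 of the 11 are fixed: C(11,8) = 165.
The remaining 3 must be deranged: !3 = 2.
Total: 165 × 2 = 330.

330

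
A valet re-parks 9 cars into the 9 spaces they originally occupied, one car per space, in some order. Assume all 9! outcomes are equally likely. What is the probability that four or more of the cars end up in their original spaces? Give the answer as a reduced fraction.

Favorable outcomes: Σ_{i≥4} C(9,i)·!(9-i) = 126·44 + 126·9 + 84·2 + 36·1 + 9·0 + 1·1 = 6883.
Total outcomes: 9! = 362880.
Probability = 6883/362880 = 6883/362880.

6883/362880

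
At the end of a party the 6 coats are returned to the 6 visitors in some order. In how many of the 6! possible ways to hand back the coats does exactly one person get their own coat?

264

Choose which one of the 6 is fixed: C(6,1) = 6.
The other 5 form a derangement: !5 = 44.
Total: 6 × 44 = 264.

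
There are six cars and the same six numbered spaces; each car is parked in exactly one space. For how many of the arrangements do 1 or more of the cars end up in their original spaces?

455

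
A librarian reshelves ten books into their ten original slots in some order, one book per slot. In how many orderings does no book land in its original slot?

1334961

!10 is the nearest integer to 10!/e.
10! = 3628800, and 3628800/e ≈ 1334960.92, so !10 = 1334961.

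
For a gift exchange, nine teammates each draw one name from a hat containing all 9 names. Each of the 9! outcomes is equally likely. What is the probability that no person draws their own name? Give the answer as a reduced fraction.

Favorable outcomes: !9 = 133496.
Total outcomes: 9! = 362880.
Probability = 133496/362880 = 16687/45360.

16687/45360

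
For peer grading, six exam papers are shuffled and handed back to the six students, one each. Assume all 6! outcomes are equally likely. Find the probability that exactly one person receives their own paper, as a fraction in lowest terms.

Favorable outcomes: C(6,1)·!5 = 6·44 = 264.
Total outcomes: 6! = 720.
Probability = 264/720 = 11/30.

11/30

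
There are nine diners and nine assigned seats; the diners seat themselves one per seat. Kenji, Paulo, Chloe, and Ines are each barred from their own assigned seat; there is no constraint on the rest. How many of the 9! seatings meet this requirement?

Let A_j be the event that the j-th constrained one is fixed. By inclusion-exclusion over the 4 events:
Σ_{j=0}^{4} (-1)^j C(4,j)(9-j)!
= C(4,0)·9! - C(4,1)·8! + C(4,2)·7! - C(4,3)·6! + C(4,4)·5!
= 362880 - 161280 + 30240 - 2880 + 120
= 229080

229080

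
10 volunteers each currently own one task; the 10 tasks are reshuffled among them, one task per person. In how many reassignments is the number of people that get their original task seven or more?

286

# with exactly i fixed is C(10,i)·!(10-i); sum over i=7..10:
  i=7: C(10,7)·!3 = 120·2 = 240
  i=8: C(10,8)·!2 = 45·1 = 45
  i=9: C(10,9)·!1 = 10·0 = 0
  i=10: C(10,10)·!0 = 1·1 = 1
Total = 286.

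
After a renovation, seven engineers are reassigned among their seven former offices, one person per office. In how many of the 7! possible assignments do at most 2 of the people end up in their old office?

4633

# with exactly i fixed is C(7,i)·!(7-i); sum over i=0..2:
  i=0: C(7,0)·!7 = 1·1854 = 1854
  i=1: C(7,1)·!6 = 7·265 = 1855
  i=2: C(7,2)·!5 = 21·44 = 924
Total = 4633.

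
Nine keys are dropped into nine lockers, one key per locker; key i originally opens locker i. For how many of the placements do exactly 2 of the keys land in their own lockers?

66744

Choose which 2 of the 9 are fixed: C(9,2) = 36.
The remaining 7 must be deranged: !7 = 1854.
Total: 36 × 1854 = 66744.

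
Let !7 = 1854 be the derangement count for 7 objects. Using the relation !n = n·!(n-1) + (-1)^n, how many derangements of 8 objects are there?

14833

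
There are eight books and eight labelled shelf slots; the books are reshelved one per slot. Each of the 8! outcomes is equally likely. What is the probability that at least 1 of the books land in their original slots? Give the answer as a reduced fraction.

Favorable outcomes: Σ_{i≥1} C(8,i)·!(8-i) = 8·1854 + 28·265 + 56·44 + 70·9 + 56·2 + 28·1 + 8·0 + 1·1 = 25487.
Total outcomes: 8! = 40320.
Probability = 25487/40320 = 3641/5760.

3641/5760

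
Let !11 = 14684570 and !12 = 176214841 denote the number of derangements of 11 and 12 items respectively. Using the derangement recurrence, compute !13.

2290792932

!13 = (13-1)·(!12 + !11) = 12·(176214841 + 14684570) = 12·190899411 = 2290792932.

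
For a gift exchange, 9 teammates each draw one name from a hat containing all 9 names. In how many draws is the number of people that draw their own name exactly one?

133497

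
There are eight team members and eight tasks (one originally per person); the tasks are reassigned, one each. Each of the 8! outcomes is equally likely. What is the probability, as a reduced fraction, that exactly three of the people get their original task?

11/180

Favorable outcomes: C(8,3)·!5 = 56·44 = 2464.
Total outcomes: 8! = 40320.
Probability = 2464/40320 = 11/180.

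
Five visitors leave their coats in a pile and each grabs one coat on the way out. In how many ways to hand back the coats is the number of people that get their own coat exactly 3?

Choose which 3 of the 5 are fixed: C(5,3) = 10.
The other 2 form a derangement: !2 = 1.
Total: 10 × 1 = 10.

10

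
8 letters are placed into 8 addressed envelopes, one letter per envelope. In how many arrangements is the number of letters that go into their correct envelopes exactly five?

112

Choose which 5 of the 8 are fixed: C(8,5) = 56.
The other 3 form a derangement: !3 = 2.
Total: 56 × 2 = 112.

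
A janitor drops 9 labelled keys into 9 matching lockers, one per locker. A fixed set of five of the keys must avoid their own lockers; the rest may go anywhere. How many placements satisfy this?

205056

Let A_j be the event that the j-th constrained one is fixed. By inclusion-exclusion over the 5 events:
Σ_{j=0}^{5} (-1)^j C(5,j)(9-j)!
= C(5,0)·9! - C(5,1)·8! + C(5,2)·7! - C(5,3)·6! + C(5,4)·5! - C(5,5)·4!
= 362880 - 201600 + 50400 - 7200 + 600 - 24
= 205056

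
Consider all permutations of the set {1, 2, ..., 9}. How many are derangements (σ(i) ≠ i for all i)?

133496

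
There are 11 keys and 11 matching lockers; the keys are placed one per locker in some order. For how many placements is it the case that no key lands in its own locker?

Recurrence: !11 = 11·!10 + (-1)^11.
!11 = 11·1334961 - 1 = 14684570

14684570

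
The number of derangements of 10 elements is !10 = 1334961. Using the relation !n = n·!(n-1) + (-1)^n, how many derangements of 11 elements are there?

14684570

!11 = 11·1334961 - 1 = 14684570.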